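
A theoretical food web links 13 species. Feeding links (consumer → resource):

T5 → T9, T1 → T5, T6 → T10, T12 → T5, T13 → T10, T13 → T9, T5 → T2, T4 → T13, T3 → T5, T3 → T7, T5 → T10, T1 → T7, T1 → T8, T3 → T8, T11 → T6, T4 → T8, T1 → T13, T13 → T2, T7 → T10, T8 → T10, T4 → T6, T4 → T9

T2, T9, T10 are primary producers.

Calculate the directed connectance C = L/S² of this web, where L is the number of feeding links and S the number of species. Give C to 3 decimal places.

The web has S = 13 species and L = 22 feeding links.
C = L / S² = 22 / 169 = 0.1302 ≈ 0.130.

C = 0.130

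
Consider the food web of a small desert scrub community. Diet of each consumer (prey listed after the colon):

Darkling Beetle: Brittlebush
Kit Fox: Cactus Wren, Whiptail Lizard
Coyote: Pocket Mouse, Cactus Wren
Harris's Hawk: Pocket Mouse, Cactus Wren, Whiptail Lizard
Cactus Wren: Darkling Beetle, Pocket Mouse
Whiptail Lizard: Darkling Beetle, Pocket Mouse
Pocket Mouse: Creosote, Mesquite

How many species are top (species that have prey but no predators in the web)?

Top species (has prey, but nothing eats it): Coyote, Kit Fox, Harris's Hawk.
Count: 3.

3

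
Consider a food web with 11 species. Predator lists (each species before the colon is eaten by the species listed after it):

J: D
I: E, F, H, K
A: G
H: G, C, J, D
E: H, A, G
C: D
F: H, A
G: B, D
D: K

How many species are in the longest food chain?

One longest chain: I → E → H → G → D → K.
It has 6 species and 5 links.

6 species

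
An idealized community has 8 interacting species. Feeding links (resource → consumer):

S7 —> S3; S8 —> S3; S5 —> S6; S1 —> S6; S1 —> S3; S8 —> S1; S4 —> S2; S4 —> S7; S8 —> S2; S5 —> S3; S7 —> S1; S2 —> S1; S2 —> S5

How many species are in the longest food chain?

One longest chain: S4 → S2 → S5 → S6.
It has 4 species and 3 links.

4 species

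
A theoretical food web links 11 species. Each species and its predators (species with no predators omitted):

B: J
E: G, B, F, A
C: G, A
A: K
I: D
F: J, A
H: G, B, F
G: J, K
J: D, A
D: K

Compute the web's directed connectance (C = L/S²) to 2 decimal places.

The web has S = 11 species and L = 19 feeding links.
C = L / S² = 19 / 121 = 0.1570 ≈ 0.16.

C = 0.16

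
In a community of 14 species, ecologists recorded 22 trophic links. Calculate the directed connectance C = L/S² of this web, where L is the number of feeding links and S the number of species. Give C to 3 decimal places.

The web has S = 14 species and L = 22 feeding links.
C = L / S² = 22 / 196 = 0.1122 ≈ 0.112.

C = 0.112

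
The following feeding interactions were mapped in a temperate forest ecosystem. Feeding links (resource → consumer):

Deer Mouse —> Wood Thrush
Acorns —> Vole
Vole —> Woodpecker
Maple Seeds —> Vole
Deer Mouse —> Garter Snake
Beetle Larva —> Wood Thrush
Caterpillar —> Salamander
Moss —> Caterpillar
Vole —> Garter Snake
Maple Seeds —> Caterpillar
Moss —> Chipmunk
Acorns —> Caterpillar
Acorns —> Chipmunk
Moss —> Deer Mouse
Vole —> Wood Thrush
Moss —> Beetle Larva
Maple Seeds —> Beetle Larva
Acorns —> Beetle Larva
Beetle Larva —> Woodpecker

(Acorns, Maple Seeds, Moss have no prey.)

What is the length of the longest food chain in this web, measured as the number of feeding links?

2 links

One longest chain: Moss → Deer Mouse → Wood Thrush.
It has 3 species and 2 links.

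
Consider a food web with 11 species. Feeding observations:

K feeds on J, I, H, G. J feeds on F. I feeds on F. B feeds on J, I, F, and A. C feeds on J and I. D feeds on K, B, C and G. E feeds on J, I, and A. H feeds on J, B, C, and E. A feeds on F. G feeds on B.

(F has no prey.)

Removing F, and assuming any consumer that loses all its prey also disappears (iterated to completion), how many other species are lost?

Remove F.
Round 1: J (all prey gone), A (all prey gone), I (all prey gone) → extinct.
Round 2: C (all prey gone), B (all prey gone), E (all prey gone) → extinct.
Round 3: G (all prey gone), H (all prey gone) → extinct.
Round 4: K (all prey gone) → extinct.
Round 5: D (all prey gone) → extinct.
No further losses. Total secondary extinctions: 10.

10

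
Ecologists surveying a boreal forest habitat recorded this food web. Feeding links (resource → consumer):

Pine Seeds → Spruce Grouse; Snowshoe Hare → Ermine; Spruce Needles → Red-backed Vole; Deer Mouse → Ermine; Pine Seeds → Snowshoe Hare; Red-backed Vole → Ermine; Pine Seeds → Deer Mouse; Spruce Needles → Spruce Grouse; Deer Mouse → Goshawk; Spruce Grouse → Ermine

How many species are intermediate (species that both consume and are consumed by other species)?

Intermediate species (has both prey and predators): Deer Mouse, Snowshoe Hare, Spruce Grouse, Red-backed Vole.
Count: 4.

4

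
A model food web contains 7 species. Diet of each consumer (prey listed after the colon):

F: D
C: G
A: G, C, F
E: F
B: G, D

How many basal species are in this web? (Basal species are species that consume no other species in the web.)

2

Basal species (no prey listed): G, D.
Count: 2.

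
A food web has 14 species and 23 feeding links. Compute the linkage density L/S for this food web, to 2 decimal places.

There are L = 23 links among S = 14 species.
L/S = 23/14 = 1.6429 ≈ 1.64.

L/S = 1.64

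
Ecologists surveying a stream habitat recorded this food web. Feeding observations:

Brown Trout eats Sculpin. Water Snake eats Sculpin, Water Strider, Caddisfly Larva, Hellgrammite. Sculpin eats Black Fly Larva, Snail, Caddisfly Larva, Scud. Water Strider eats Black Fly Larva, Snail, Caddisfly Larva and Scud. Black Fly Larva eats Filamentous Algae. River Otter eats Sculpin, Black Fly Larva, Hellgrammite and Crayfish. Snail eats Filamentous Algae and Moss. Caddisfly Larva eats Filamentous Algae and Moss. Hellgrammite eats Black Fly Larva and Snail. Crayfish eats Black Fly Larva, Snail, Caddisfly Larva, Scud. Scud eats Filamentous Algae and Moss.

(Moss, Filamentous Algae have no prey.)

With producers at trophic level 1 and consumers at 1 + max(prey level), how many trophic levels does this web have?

4

Producers (level 1): Moss, Filamentous Algae.
Moss → Snail → Water Strider → Water Snake gives Water Snake level 4.
No species has a prey at level 4, so no species reaches level 5.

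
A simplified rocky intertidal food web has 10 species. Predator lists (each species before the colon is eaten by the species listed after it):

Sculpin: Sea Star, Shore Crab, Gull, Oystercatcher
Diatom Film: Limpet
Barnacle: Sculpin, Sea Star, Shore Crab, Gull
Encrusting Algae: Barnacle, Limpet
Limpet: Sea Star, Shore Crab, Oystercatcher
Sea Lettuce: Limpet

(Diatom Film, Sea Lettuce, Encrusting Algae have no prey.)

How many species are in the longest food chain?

One longest chain: Encrusting Algae → Barnacle → Sculpin → Sea Star.
It has 4 species and 3 links.

4 species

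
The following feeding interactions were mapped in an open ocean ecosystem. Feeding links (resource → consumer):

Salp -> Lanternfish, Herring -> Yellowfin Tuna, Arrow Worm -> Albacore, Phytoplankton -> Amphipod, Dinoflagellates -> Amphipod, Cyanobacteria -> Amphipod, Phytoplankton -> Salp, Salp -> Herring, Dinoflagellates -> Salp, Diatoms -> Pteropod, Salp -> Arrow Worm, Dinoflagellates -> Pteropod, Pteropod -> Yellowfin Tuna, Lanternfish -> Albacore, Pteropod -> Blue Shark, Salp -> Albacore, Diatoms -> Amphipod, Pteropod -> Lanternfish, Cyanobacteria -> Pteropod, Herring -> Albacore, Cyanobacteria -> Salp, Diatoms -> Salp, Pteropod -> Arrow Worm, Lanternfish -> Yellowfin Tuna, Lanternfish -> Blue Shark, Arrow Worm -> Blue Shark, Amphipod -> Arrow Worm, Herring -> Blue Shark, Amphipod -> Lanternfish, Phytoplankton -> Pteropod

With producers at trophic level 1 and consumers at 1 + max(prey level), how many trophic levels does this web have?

4

Producers (level 1): Diatoms, Cyanobacteria, Phytoplankton, Dinoflagellates.
Diatoms → Salp → Herring → Yellowfin Tuna gives Yellowfin Tuna level 4.
No species has a prey at level 4, so no species reaches level 5.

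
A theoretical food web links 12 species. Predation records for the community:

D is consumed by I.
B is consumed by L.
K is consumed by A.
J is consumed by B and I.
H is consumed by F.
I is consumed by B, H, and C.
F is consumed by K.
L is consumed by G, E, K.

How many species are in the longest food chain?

6 species

One longest chain: J → I → B → L → K → A.
It has 6 species and 5 links.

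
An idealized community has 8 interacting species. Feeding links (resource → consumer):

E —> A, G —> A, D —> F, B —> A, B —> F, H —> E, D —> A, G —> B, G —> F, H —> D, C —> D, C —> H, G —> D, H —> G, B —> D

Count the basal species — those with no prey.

Basal species (no prey listed): C.
Count: 1.

1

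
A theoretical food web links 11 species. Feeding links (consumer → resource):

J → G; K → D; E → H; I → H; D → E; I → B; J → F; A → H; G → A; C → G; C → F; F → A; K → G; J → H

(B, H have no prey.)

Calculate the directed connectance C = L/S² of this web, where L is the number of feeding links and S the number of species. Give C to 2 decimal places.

C = 0.12

The web has S = 11 species and L = 14 feeding links.
C = L / S² = 14 / 121 = 0.1157 ≈ 0.12.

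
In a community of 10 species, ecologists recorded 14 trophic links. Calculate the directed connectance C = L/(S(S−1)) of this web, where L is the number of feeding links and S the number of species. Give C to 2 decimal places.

The web has S = 10 species and L = 14 feeding links.
C = L / (S(S−1)) = 14 / 90 = 0.1556 ≈ 0.16.

C = 0.16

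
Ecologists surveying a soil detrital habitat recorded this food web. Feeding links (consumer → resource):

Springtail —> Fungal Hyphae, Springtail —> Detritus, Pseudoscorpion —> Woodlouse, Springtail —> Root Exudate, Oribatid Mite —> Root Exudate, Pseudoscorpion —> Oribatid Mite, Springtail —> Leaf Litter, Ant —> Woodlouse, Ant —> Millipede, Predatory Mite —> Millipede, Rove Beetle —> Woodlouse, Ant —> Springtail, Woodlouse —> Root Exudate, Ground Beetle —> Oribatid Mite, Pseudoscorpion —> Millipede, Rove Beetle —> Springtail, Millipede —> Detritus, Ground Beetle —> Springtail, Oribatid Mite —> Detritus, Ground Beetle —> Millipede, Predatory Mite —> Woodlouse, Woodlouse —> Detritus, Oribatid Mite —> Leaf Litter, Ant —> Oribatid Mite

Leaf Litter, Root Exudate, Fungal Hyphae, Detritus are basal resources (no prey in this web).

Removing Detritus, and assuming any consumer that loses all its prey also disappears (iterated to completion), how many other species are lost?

Remove Detritus.
Round 1: Millipede (all prey gone) → extinct.
No further losses. Total secondary extinctions: 1.

1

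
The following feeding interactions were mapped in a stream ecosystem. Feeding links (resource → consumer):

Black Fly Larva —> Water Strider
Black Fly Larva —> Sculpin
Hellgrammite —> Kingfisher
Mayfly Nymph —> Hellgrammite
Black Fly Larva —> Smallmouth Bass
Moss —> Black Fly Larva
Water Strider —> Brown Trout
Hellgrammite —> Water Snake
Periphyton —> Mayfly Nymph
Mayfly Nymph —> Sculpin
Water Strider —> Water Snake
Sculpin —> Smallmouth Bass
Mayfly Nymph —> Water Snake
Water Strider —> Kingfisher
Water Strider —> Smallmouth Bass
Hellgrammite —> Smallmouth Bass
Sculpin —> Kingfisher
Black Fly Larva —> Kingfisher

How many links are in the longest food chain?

One longest chain: Periphyton → Mayfly Nymph → Hellgrammite → Smallmouth Bass.
It has 4 species and 3 links.

3 links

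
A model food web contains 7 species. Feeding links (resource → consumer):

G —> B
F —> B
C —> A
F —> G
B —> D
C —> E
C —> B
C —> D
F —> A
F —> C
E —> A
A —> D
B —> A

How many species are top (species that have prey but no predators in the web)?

Top species (has prey, but nothing eats it): D.
Count: 1.

1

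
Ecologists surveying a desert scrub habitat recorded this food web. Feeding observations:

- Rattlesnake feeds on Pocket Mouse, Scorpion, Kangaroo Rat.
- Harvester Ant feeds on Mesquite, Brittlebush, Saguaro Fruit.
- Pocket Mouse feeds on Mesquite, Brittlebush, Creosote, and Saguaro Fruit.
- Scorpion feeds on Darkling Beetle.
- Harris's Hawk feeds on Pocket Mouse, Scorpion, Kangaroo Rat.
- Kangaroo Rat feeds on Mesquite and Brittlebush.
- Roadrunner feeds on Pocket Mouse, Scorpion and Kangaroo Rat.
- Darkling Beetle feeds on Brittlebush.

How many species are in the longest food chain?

4 species

One longest chain: Brittlebush → Darkling Beetle → Scorpion → Roadrunner.
It has 4 species and 3 links.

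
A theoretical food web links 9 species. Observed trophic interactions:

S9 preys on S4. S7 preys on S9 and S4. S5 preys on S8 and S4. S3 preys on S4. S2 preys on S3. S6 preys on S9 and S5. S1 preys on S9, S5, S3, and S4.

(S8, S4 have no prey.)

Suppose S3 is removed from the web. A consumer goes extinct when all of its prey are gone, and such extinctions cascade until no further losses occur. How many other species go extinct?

Remove S3.
Round 1: S2 (all prey gone) → extinct.
No further losses. Total secondary extinctions: 1.

1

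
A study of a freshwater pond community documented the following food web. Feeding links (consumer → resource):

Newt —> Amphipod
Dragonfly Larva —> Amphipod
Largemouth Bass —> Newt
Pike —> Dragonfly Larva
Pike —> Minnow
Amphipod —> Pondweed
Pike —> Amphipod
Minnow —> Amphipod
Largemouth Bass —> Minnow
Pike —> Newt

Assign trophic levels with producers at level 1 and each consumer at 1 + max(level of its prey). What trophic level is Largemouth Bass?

Pondweed is a producer → level 1.
Amphipod eats Pondweed → level 2.
Newt eats Amphipod → level 3.
Largemouth Bass eats Newt (level 3); other prey at levels: Minnow 3 → level 4.

Trophic level 4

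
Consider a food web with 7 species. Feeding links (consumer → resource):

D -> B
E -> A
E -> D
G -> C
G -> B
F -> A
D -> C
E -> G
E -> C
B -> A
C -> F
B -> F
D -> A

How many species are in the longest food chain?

One longest chain: A → F → C → D → E.
It has 5 species and 4 links.

5 species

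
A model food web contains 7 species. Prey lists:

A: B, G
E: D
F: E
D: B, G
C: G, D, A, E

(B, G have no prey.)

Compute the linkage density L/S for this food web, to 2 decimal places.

There are L = 10 links among S = 7 species.
L/S = 10/7 = 1.4286 ≈ 1.43.

L/S = 1.43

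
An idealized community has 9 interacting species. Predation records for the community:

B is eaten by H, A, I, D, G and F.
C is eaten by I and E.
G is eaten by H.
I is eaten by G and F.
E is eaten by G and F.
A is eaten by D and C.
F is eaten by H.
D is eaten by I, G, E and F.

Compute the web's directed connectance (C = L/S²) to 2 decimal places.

C = 0.25

The web has S = 9 species and L = 20 feeding links.
C = L / S² = 20 / 81 = 0.2469 ≈ 0.25.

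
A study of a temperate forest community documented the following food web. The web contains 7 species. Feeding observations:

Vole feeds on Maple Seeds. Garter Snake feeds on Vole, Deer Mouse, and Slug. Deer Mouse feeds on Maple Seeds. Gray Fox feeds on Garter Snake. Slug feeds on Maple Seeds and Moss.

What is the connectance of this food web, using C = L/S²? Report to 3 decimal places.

The web has S = 7 species and L = 8 feeding links.
C = L / S² = 8 / 49 = 0.1633 ≈ 0.163.

C = 0.163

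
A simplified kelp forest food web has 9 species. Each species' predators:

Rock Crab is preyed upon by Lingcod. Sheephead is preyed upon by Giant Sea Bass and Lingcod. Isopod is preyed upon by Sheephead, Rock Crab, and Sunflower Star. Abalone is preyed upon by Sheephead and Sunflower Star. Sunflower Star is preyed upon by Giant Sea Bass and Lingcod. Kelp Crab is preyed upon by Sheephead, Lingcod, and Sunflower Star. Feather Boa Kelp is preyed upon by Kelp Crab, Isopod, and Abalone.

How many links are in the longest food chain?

One longest chain: Feather Boa Kelp → Abalone → Sunflower Star → Giant Sea Bass.
It has 4 species and 3 links.

3 links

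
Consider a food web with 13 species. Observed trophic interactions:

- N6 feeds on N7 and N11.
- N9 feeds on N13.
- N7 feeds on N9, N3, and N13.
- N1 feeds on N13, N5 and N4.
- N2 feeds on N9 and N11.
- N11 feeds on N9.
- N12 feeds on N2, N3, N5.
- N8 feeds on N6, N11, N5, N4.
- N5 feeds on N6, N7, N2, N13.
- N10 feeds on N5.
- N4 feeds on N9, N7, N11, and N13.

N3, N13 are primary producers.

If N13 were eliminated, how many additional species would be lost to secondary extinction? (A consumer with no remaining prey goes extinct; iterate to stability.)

3

Remove N13.
Round 1: N9 (all prey gone) → extinct.
Round 2: N11 (all prey gone) → extinct.
Round 3: N2 (all prey gone) → extinct.
No further losses. Total secondary extinctions: 3.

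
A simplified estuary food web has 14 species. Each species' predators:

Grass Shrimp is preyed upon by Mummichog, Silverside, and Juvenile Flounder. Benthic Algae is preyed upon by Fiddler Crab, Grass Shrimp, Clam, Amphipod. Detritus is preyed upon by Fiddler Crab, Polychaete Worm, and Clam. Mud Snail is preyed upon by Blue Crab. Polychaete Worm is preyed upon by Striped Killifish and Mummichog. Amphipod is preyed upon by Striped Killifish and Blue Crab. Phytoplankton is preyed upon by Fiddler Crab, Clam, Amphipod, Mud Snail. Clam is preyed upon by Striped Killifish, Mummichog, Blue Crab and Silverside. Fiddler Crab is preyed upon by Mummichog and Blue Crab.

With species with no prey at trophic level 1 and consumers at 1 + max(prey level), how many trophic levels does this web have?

Basal resources (level 1): Phytoplankton, Detritus, Benthic Algae.
Phytoplankton → Fiddler Crab → Blue Crab gives Blue Crab level 3.
No species has a prey at level 3, so no species reaches level 4.

3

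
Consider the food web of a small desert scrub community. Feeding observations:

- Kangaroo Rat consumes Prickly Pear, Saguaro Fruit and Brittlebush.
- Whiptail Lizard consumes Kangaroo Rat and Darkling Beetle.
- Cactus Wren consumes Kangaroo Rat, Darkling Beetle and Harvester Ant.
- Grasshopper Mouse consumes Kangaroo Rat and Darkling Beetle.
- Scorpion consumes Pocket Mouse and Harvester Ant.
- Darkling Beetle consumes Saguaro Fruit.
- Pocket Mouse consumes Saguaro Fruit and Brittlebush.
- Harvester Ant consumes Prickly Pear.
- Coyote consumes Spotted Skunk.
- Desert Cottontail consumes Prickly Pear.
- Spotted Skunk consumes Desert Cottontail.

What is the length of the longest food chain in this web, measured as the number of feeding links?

One longest chain: Prickly Pear → Desert Cottontail → Spotted Skunk → Coyote.
It has 4 species and 3 links.

3 links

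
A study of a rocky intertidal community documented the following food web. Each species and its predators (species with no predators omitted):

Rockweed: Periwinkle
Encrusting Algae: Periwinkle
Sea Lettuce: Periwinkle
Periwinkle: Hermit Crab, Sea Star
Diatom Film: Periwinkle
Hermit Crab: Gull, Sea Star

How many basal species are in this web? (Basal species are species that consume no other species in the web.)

4

Basal species (no prey listed): Encrusting Algae, Sea Lettuce, Diatom Film, Rockweed.
Count: 4.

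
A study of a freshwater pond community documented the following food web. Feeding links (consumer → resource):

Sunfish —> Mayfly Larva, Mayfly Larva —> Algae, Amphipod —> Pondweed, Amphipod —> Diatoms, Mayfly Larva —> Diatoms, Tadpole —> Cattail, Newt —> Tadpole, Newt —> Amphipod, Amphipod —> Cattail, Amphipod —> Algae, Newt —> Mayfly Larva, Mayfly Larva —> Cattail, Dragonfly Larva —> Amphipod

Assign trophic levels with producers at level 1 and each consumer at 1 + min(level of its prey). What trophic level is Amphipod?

Cattail is a producer → level 1.
Amphipod eats Cattail → level 2.

Trophic level 2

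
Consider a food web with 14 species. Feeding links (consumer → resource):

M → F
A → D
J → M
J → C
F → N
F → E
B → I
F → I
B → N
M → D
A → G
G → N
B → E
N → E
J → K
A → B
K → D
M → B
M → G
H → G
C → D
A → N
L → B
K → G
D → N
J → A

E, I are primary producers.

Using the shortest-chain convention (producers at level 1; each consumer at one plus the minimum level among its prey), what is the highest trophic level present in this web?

Producers (level 1): E, I.
Following each consumer down to its lowest-level prey: E → N → G → H (levels 1 through 4).
All prey of H (G 3) are at level 3 or above, so H is at level 1 + 3 = 4.
Every consumer has at least one prey at level 3 or below, so none exceeds level 4.

4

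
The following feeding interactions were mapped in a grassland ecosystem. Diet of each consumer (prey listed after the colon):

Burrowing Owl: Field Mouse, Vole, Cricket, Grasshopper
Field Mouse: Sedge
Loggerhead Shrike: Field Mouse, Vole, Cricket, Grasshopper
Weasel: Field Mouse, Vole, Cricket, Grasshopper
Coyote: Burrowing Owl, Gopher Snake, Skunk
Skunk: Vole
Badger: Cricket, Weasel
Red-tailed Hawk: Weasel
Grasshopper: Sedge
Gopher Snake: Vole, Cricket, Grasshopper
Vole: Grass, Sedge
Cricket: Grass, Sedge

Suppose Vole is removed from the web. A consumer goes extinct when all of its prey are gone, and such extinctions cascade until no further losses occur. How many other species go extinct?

1

Remove Vole.
Round 1: Skunk (all prey gone) → extinct.
No further losses. Total secondary extinctions: 1.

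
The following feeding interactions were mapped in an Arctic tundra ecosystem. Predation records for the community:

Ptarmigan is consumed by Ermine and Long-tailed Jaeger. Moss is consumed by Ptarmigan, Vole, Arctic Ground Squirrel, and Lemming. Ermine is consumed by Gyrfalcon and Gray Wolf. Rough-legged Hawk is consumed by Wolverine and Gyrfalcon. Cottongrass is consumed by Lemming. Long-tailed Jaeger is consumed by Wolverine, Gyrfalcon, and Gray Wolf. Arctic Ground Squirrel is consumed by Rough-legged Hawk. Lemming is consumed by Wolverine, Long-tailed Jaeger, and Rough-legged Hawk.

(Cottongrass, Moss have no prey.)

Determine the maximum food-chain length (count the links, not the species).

3 links

One longest chain: Moss → Ptarmigan → Long-tailed Jaeger → Gray Wolf.
It has 4 species and 3 links.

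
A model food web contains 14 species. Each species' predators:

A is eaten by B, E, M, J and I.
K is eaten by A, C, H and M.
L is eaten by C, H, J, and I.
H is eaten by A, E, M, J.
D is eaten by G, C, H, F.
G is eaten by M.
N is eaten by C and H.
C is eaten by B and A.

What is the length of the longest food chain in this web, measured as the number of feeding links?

3 links

One longest chain: L → H → A → M.
It has 4 species and 3 links.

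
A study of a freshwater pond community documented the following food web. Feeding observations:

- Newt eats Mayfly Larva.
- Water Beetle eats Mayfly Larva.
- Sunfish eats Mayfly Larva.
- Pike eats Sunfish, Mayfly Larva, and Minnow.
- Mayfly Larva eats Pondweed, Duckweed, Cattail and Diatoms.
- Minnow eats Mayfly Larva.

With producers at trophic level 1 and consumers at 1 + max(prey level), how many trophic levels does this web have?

4

Producers (level 1): Cattail, Duckweed, Diatoms, Pondweed.
Cattail → Mayfly Larva → Sunfish → Pike gives Pike level 4.
No species has a prey at level 4, so no species reaches level 5.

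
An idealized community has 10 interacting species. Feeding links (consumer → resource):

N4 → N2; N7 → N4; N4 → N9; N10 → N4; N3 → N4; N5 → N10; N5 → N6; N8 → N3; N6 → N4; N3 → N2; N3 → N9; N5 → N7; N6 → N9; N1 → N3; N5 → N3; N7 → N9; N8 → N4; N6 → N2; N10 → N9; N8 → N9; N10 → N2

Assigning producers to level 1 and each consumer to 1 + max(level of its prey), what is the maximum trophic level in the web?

Producers (level 1): N2, N9.
N2 → N4 → N3 → N1 gives N1 level 4.
No species has a prey at level 4, so no species reaches level 5.

4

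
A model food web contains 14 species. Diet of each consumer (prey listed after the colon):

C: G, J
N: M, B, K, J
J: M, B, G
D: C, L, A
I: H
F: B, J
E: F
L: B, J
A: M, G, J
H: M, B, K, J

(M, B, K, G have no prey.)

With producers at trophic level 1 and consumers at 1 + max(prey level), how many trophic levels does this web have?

Producers (level 1): M, B, K, G.
M → J → F → E gives E level 4.
No species has a prey at level 4, so no species reaches level 5.

4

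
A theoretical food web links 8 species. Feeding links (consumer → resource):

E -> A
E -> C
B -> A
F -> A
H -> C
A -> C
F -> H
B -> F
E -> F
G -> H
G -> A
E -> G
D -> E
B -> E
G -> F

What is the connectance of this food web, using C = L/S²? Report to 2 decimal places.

C = 0.23

The web has S = 8 species and L = 15 feeding links.
C = L / S² = 15 / 64 = 0.2344 ≈ 0.23.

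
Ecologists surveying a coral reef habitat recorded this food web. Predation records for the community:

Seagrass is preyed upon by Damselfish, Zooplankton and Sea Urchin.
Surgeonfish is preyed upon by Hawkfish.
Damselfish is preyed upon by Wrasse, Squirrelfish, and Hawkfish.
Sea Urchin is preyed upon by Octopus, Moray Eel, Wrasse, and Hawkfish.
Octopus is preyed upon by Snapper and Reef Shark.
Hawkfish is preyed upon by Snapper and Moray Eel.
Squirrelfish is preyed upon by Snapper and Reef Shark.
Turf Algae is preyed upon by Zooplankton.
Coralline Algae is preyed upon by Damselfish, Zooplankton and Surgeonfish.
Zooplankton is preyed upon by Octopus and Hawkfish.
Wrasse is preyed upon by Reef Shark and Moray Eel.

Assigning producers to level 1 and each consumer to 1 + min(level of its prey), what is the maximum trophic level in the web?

4

Producers (level 1): Coralline Algae, Turf Algae, Seagrass.
Following each consumer down to its lowest-level prey: Seagrass → Sea Urchin → Hawkfish → Snapper (levels 1 through 4).
All prey of Snapper (Hawkfish 3, Squirrelfish 3, Octopus 3) are at level 3 or above, so Snapper is at level 1 + 3 = 4.
Every consumer has at least one prey at level 3 or below, so none exceeds level 4.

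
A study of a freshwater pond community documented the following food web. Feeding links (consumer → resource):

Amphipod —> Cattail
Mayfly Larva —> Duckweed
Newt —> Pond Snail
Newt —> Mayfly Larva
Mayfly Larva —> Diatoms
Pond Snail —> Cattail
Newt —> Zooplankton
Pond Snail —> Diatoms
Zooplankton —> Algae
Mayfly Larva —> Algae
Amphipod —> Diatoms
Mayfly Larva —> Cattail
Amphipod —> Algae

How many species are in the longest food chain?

One longest chain: Duckweed → Mayfly Larva → Newt.
It has 3 species and 2 links.

3 species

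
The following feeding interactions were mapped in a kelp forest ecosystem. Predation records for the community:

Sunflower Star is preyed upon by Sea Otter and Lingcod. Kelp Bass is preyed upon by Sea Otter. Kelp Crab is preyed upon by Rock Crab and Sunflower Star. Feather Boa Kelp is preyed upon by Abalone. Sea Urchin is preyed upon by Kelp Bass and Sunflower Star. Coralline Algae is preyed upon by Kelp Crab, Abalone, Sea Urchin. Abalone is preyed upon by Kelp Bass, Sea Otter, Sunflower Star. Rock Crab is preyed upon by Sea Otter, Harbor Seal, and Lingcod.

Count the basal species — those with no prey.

Basal species (no prey listed): Coralline Algae, Feather Boa Kelp.
Count: 2.

2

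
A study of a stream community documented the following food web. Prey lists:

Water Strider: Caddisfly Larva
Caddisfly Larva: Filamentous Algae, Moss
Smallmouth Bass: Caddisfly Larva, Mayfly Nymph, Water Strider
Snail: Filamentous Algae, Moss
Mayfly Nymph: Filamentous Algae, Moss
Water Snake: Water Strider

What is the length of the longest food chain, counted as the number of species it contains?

4 species

One longest chain: Filamentous Algae → Caddisfly Larva → Water Strider → Smallmouth Bass.
It has 4 species and 3 links.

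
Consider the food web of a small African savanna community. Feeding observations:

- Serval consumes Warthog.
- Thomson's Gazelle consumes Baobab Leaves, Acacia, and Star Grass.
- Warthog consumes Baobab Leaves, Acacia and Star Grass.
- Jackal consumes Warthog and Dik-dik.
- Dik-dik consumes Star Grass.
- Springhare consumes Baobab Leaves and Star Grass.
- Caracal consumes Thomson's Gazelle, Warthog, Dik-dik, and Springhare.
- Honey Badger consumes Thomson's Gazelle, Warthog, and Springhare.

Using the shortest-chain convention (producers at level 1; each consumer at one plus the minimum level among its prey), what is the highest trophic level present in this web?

3

Producers (level 1): Star Grass, Acacia, Baobab Leaves.
Following each consumer down to its lowest-level prey: Star Grass → Thomson's Gazelle → Honey Badger (levels 1 through 3).
All prey of Honey Badger (Thomson's Gazelle 2, Warthog 2, Springhare 2) are at level 2 or above, so Honey Badger is at level 1 + 2 = 3.
Every consumer has at least one prey at level 2 or below, so none exceeds level 3.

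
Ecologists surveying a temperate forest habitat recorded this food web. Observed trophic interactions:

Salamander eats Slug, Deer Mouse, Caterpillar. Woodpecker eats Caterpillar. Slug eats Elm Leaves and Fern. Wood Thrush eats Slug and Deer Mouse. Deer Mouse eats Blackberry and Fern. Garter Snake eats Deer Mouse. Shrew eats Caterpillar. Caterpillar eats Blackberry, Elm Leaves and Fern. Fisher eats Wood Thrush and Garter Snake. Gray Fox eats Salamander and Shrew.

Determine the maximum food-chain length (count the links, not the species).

3 links

One longest chain: Blackberry → Caterpillar → Salamander → Gray Fox.
It has 4 species and 3 links.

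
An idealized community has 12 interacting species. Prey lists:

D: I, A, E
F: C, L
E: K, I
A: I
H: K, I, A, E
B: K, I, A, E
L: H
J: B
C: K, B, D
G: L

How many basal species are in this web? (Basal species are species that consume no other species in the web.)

2

Basal species (no prey listed): K, I.
Count: 2.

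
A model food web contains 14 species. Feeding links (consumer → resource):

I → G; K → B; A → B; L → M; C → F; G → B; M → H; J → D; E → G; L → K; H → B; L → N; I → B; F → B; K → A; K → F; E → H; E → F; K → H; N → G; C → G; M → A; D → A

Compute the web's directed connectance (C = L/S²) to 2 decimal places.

C = 0.12

The web has S = 14 species and L = 23 feeding links.
C = L / S² = 23 / 196 = 0.1173 ≈ 0.12.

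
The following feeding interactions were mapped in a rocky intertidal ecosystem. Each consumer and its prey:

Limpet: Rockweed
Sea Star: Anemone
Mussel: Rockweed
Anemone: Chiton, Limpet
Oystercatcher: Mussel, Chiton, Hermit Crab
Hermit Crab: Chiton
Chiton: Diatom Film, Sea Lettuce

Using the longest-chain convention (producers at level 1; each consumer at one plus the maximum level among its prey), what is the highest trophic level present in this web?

Producers (level 1): Diatom Film, Rockweed, Sea Lettuce.
Diatom Film → Chiton → Hermit Crab → Oystercatcher gives Oystercatcher level 4.
No species has a prey at level 4, so no species reaches level 5.

4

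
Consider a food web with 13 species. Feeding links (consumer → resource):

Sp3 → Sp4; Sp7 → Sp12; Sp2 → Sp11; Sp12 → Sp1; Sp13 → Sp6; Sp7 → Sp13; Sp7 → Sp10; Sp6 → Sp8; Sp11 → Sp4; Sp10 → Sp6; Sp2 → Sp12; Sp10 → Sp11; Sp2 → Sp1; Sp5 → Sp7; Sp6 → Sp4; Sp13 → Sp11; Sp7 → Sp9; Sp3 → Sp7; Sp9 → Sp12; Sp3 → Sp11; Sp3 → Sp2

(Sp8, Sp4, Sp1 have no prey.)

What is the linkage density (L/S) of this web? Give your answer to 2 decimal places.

There are L = 21 links among S = 13 species.
L/S = 21/13 = 1.6154 ≈ 1.62.

L/S = 1.62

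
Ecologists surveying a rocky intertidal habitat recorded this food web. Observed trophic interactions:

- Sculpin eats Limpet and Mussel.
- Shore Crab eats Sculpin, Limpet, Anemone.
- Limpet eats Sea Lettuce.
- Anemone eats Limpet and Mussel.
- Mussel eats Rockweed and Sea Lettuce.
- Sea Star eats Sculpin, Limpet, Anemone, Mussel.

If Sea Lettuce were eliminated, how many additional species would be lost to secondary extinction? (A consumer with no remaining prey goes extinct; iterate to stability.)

Remove Sea Lettuce.
Round 1: Limpet (all prey gone) → extinct.
No further losses. Total secondary extinctions: 1.

1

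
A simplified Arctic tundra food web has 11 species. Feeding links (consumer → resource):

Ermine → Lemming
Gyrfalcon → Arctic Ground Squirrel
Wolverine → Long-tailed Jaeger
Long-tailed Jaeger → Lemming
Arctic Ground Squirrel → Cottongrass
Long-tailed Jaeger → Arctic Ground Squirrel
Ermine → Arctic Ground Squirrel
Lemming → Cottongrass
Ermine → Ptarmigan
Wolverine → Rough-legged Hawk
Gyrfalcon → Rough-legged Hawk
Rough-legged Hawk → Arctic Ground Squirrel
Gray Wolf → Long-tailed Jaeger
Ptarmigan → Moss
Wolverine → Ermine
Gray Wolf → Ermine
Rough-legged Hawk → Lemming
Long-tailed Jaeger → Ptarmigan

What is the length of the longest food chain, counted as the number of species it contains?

One longest chain: Cottongrass → Lemming → Long-tailed Jaeger → Gray Wolf.
It has 4 species and 3 links.

4 species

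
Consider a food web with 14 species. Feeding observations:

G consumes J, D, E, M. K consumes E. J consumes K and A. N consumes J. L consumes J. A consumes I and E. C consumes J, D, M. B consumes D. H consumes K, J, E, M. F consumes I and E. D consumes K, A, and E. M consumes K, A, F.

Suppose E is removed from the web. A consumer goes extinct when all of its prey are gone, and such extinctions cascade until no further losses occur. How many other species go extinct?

Remove E.
Round 1: K (all prey gone) → extinct.
No further losses. Total secondary extinctions: 1.

1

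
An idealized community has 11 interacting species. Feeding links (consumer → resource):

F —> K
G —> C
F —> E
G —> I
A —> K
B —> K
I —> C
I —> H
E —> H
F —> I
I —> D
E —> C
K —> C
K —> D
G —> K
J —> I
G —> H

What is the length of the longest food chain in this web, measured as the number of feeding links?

One longest chain: D → K → G.
It has 3 species and 2 links.

2 links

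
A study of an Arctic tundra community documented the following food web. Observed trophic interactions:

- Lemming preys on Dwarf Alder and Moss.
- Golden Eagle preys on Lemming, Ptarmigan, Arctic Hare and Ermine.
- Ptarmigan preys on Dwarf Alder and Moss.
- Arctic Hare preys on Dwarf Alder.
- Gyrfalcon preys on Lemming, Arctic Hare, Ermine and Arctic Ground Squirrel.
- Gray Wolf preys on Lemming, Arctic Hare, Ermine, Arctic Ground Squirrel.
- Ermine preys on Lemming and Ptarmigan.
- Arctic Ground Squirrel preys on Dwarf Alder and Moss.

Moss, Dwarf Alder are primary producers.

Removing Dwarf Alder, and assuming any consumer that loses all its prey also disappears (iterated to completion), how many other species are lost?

Remove Dwarf Alder.
Round 1: Arctic Hare (all prey gone) → extinct.
No further losses. Total secondary extinctions: 1.

1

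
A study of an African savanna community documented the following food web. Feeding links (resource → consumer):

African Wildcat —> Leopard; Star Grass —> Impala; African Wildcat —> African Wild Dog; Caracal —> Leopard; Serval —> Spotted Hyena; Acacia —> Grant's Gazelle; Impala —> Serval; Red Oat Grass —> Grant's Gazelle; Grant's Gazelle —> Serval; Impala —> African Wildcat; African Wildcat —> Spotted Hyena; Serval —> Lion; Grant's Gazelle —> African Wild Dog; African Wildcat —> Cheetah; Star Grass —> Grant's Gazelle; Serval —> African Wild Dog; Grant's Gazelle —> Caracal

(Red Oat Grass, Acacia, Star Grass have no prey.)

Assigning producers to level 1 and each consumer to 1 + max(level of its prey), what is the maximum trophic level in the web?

4

Producers (level 1): Red Oat Grass, Acacia, Star Grass.
Star Grass → Impala → African Wildcat → African Wild Dog gives African Wild Dog level 4.
No species has a prey at level 4, so no species reaches level 5.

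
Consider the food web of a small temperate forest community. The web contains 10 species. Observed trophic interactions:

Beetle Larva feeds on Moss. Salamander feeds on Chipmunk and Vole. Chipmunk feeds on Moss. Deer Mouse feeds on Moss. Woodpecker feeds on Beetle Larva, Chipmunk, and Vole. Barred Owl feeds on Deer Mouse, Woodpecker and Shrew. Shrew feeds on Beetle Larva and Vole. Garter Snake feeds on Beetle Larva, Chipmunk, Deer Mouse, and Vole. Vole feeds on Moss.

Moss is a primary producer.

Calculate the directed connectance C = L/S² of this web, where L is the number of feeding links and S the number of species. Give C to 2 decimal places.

C = 0.18

The web has S = 10 species and L = 18 feeding links.
C = L / S² = 18 / 100 = 0.1800 ≈ 0.18.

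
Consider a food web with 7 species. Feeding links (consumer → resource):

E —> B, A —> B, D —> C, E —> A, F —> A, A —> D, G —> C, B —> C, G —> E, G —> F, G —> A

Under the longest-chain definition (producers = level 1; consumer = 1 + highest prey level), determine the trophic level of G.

Trophic level 5

C is a producer → level 1.
B eats C → level 2.
A eats B (level 2); other prey at levels: D 2 → level 3.
E eats A (level 3); other prey at levels: B 2 → level 4.
G eats E (level 4); other prey at levels: C 1, A 3, F 4 → level 5.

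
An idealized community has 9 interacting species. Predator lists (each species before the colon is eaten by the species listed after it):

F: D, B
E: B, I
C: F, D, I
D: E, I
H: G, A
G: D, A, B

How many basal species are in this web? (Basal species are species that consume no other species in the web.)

Basal species (no prey listed): C, H.
Count: 2.

2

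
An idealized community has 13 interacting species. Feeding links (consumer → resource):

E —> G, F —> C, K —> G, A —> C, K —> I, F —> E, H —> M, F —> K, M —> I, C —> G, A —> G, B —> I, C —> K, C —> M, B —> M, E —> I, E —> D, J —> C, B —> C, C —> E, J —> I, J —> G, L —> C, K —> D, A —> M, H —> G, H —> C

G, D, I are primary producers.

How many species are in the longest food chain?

4 species

One longest chain: G → K → C → F.
It has 4 species and 3 links.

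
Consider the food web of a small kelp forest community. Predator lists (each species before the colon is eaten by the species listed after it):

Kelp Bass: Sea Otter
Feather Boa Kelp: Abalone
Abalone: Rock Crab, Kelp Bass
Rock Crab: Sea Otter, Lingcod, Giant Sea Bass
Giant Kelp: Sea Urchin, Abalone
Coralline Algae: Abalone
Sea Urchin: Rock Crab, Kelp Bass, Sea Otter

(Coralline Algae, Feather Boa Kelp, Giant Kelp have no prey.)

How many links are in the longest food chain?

3 links

One longest chain: Giant Kelp → Sea Urchin → Rock Crab → Sea Otter.
It has 4 species and 3 links.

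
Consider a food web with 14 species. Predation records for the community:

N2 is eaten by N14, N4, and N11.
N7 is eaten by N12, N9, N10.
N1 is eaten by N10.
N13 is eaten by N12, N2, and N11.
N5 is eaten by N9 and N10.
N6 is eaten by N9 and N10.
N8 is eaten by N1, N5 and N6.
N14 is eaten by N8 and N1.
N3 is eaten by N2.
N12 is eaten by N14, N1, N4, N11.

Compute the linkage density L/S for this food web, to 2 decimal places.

There are L = 24 links among S = 14 species.
L/S = 24/14 = 1.7143 ≈ 1.71.

L/S = 1.71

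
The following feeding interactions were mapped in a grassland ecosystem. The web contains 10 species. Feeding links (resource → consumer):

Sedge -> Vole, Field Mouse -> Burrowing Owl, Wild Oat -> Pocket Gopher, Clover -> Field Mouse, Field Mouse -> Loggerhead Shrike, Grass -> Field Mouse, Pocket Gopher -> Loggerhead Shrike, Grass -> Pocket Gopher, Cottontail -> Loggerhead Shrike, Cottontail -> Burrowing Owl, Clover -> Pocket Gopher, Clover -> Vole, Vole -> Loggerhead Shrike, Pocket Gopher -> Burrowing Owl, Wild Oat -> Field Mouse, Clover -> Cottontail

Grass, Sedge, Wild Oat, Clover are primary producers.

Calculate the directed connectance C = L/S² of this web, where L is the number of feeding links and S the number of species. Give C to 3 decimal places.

C = 0.160

The web has S = 10 species and L = 16 feeding links.
C = L / S² = 16 / 100 = 0.1600 ≈ 0.160.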